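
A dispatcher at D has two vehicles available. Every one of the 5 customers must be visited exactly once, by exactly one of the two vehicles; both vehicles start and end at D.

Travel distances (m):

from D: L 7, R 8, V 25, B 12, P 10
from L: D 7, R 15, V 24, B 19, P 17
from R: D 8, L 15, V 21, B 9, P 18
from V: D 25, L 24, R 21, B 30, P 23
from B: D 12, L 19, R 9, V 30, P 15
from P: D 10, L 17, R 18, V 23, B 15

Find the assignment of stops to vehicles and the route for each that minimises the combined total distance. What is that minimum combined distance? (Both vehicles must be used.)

Try each way of splitting the stops between the two vehicles (each non-empty) and, for each split, find the best tour for each vehicle:
  {L} + {R, V, B, P}: 14 + 75 = 89
  {R} + {L, V, B, P}: 16 + 81 = 97
  {L, R} + {V, B, P}: 30 + 75 = 105
  {V} + {L, R, B, P}: 50 + 56 = 106
  {L, V} + {R, B, P}: 56 + 42 = 98
  {R, V} + {L, B, P}: 54 + 51 = 105
  … (15 splits in total)
Best: vehicle 1 D → L → D = 14; vehicle 2 D → B → R → V → P → D = 75; combined 89.

89 m — the smallest possible combined total.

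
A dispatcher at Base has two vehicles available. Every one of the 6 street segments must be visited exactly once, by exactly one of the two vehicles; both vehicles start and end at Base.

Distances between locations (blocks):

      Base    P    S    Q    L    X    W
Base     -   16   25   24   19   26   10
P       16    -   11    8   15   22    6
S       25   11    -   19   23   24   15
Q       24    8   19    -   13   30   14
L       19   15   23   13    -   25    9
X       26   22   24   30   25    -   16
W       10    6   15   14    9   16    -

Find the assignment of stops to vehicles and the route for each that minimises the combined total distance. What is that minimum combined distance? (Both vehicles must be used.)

121 blocks — the smallest possible combined total.

Check every non-empty split of the stops between the two vehicles; for each half take its own optimal tour:
  {P} + {S, Q, L, X, W}: 32 + 101 = 133
  {S} + {P, Q, L, X, W}: 50 + 88 = 138
  {P, S} + {Q, L, X, W}: 52 + 88 = 140
  {Q} + {P, S, L, X, W}: 48 + 95 = 143
  {P, Q} + {S, L, X, W}: 48 + 92 = 140
  {S, Q} + {P, L, X, W}: 68 + 82 = 150
  … (31 splits in total)
  {P, S, Q, L, X} + {W}: 101 + 20 = 121  ← best
Best: vehicle 1 Base → L → Q → P → S → X → Base = 101; vehicle 2 Base → W → Base = 20; combined 121.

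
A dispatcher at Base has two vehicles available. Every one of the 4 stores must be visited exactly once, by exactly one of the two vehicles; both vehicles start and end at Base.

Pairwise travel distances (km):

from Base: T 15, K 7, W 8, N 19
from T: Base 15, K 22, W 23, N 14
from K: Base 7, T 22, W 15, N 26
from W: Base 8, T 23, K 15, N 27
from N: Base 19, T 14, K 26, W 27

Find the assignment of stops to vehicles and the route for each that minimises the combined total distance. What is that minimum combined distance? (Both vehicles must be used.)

There are 2^3 − 1 = 7 ways to divide the 4 stops into two non-empty groups. For each, the best each vehicle can do is its own shortest tour through its group:
  {T} + {K, W, N}: 30 + 68 = 98
  {K} + {T, W, N}: 14 + 64 = 78
  {T, K} + {W, N}: 44 + 54 = 98
  {W} + {T, K, N}: 16 + 62 = 78
  {T, W} + {K, N}: 46 + 52 = 98
  {K, W} + {T, N}: 30 + 48 = 78
  … (7 splits in total)
Best: vehicle 1 Base → K → Base = 14; vehicle 2 Base → T → N → W → Base = 64; combined 78.

78 km — the smallest possible combined total.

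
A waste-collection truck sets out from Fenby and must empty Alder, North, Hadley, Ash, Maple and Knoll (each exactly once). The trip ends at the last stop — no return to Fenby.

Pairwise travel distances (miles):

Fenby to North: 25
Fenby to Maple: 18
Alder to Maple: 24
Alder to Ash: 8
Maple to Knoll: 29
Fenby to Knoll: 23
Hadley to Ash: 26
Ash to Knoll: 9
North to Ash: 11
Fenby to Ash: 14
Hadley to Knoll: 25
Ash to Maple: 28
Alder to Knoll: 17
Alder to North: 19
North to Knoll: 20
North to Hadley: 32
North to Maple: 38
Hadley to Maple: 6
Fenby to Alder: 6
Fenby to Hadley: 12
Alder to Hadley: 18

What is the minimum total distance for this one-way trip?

Minimum one-way distance = 76 miles.

There are 6! = 720 possible orderings.
Fenby → Alder → North → Hadley → Ash → Maple → Knoll: 6+19+32+26+28+29 = 140
Fenby → Alder → North → Hadley → Ash → Knoll → Maple: 6+19+32+26+9+29 = 121
Fenby → Alder → North → Hadley → Maple → Ash → Knoll: 6+19+32+6+28+9 = 100
Fenby → Alder → North → Hadley → Maple → Knoll → Ash: 6+19+32+6+29+9 = 101
Fenby → Alder → North → Hadley → Knoll → Ash → Maple: 6+19+32+25+9+28 = 119
Fenby → Alder → North → Hadley → Knoll → Maple → Ash: 6+19+32+25+29+28 = 139
Fenby → Alder → North → Ash → Hadley → Maple → Knoll: 6+19+11+26+6+29 = 97
Fenby → Alder → North → Ash → Hadley → Knoll → Maple: 6+19+11+26+25+29 = 116
… (712 more)
Fenby → Alder → North → Ash → Knoll → Hadley → Maple: 6+19+11+9+25+6 = 76  ← best
The minimum is 76.
One shortest path: Fenby → Alder → North → Ash → Knoll → Hadley → Maple.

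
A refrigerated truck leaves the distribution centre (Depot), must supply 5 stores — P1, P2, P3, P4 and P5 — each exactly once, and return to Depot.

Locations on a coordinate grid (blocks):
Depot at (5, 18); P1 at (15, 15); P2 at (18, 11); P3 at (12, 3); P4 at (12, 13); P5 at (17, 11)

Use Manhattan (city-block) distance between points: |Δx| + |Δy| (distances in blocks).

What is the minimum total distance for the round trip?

56 blocks — the shortest possible round trip.

Depot - P1 - P2 - P3 - P4 - P5 - Depot: 13+7+14+10+7+19 = 70
Depot - P1 - P2 - P3 - P5 - P4 - Depot: 13+7+14+13+7+12 = 66
Depot - P1 - P2 - P4 - P3 - P5 - Depot: 13+7+8+10+13+19 = 70
Depot - P1 - P2 - P4 - P5 - P3 - Depot: 13+7+8+7+13+22 = 70
Depot - P1 - P2 - P5 - P3 - P4 - Depot: 13+7+1+13+10+12 = 56
Depot - P1 - P2 - P5 - P4 - P3 - Depot: 13+7+1+7+10+22 = 60
Depot - P1 - P3 - P2 - P4 - P5 - Depot: 13+15+14+8+7+19 = 76
Depot - P1 - P3 - P2 - P5 - P4 - Depot: 13+15+14+1+7+12 = 62
Depot - P1 - P3 - P4 - P2 - P5 - Depot: 13+15+10+8+1+19 = 66
Depot - P1 - P3 - P4 - P5 - P2 - Depot: 13+15+10+7+1+20 = 66
Depot - P1 - P3 - P5 - P2 - P4 - Depot: 13+15+13+1+8+12 = 62
Depot - P1 - P3 - P5 - P4 - P2 - Depot: 13+15+13+7+8+20 = 76
Depot - P1 - P4 - P2 - P3 - P5 - Depot: 13+5+8+14+13+19 = 72
Depot - P1 - P4 - P2 - P5 - P3 - Depot: 13+5+8+1+13+22 = 62
… (46 more)
The minimum is 56.
One optimal route: Depot → P1 → P2 → P5 → P3 → P4 → Depot (or its reverse).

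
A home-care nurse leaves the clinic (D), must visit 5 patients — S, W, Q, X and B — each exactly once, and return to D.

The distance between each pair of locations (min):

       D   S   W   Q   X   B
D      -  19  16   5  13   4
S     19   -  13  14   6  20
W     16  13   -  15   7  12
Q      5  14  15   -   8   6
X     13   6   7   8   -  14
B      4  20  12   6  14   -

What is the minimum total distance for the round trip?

Shortest round trip = 48 min.

There are 60 distinct closed tours to check (reversals are equivalent).
D → S → W → Q → X → B → D: 19+13+15+8+14+4 = 73
D → S → W → Q → B → X → D: 19+13+15+6+14+13 = 80
D → S → W → X → Q → B → D: 19+13+7+8+6+4 = 57
D → S → W → X → B → Q → D: 19+13+7+14+6+5 = 64
D → S → W → B → Q → X → D: 19+13+12+6+8+13 = 71
D → S → W → B → X → Q → D: 19+13+12+14+8+5 = 71
D → S → Q → W → X → B → D: 19+14+15+7+14+4 = 73
D → S → Q → W → B → X → D: 19+14+15+12+14+13 = 87
D → S → Q → X → W → B → D: 19+14+8+7+12+4 = 64
D → S → Q → X → B → W → D: 19+14+8+14+12+16 = 83
D → S → Q → B → W → X → D: 19+14+6+12+7+13 = 71
D → S → Q → B → X → W → D: 19+14+6+14+7+16 = 76
D → S → X → W → Q → B → D: 19+6+7+15+6+4 = 57
D → S → X → W → B → Q → D: 19+6+7+12+6+5 = 55
… (46 more)
D → Q → S → X → W → B → D: 5+14+6+7+12+4 = 48  ← best
The minimum is 48.
One optimal route: D → Q → S → X → W → B → D (or its reverse).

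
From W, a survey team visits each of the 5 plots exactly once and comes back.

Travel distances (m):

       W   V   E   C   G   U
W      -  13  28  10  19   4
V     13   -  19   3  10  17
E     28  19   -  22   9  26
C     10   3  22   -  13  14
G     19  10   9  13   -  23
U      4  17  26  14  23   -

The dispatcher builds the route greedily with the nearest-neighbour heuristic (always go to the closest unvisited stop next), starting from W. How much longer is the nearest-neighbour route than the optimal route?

From W: U=4, C=10, V=13, G=19, E=28 → choose U (4).
From U: C=14, V=17, G=23, E=26 → choose C (14).
From C: V=3, G=13, E=22 → choose V (3).
From V: G=10, E=19 → choose G (10).
From G: E=9 → choose E (9).
NN route W → U → C → V → G → E → W costs 68.
Optimal: W → C → V → G → E → U → W costs 62 (by enumerating all 60 distinct tours).
Excess = 68 − 62 = 6.

6 m longer than the optimal tour.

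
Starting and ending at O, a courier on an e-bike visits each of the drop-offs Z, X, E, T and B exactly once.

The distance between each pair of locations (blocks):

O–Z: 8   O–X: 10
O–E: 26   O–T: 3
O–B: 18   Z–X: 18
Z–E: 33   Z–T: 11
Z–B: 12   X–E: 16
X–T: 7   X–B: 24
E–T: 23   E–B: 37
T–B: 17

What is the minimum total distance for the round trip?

83 blocks — the shortest possible round trip.

With 5 stops there are 5!/2 = 60 distinct round trips (a route and its reverse cost the same).
O→Z→X→E→T→B→O: 8+18+16+23+17+18 = 100
O→Z→X→E→B→T→O: 8+18+16+37+17+3 = 99
O→Z→X→T→E→B→O: 8+18+7+23+37+18 = 111
O→Z→X→T→B→E→O: 8+18+7+17+37+26 = 113
O→Z→X→B→E→T→O: 8+18+24+37+23+3 = 113
O→Z→X→B→T→E→O: 8+18+24+17+23+26 = 116
O→Z→E→X→T→B→O: 8+33+16+7+17+18 = 99
O→Z→E→X→B→T→O: 8+33+16+24+17+3 = 101
O→Z→E→T→X→B→O: 8+33+23+7+24+18 = 113
O→Z→E→T→B→X→O: 8+33+23+17+24+10 = 115
O→Z→E→B→X→T→O: 8+33+37+24+7+3 = 112
O→Z→E→B→T→X→O: 8+33+37+17+7+10 = 112
O→Z→T→X→E→B→O: 8+11+7+16+37+18 = 97
O→Z→T→X→B→E→O: 8+11+7+24+37+26 = 113
… (46 more)
O→Z→B→E→X→T→O: 8+12+37+16+7+3 = 83  ← best
The minimum is 83.
One optimal route: O → Z → B → E → X → T → O (or its reverse).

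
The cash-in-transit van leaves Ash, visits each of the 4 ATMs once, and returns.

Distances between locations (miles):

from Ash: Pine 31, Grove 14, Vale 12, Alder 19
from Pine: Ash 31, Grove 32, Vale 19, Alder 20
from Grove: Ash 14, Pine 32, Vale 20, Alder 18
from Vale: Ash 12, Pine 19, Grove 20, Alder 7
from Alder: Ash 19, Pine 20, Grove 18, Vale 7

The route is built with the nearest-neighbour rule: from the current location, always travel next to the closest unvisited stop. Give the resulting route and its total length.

Nearest-neighbour total = 100 miles; route Ash → Vale → Alder → Grove → Pine → Ash.

From Ash: distances to unvisited — Vale=12, Grove=14, Alder=19, Pine=31. Nearest is Vale (12).
From Vale: distances to unvisited — Alder=7, Pine=19, Grove=20. Nearest is Alder (7).
From Alder: distances to unvisited — Grove=18, Pine=20. Nearest is Grove (18).
From Grove: distances to unvisited — Pine=32. Nearest is Pine (32).
Return Pine→Ash: 31.
Total = 12 + 7 + 18 + 32 + 31 = 100.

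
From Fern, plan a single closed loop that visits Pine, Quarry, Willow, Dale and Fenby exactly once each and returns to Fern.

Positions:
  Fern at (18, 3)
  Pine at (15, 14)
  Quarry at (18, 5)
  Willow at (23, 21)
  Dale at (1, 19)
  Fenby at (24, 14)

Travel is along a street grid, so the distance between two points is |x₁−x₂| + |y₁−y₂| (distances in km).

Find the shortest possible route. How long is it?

With 5 stops there are 5!/2 = 60 distinct round trips (a route and its reverse cost the same).
Fern → Pine → Quarry → Willow → Dale → Fenby → Fern: 14+12+21+24+28+17 = 116
Fern → Pine → Quarry → Willow → Fenby → Dale → Fern: 14+12+21+8+28+33 = 116
Fern → Pine → Quarry → Dale → Willow → Fenby → Fern: 14+12+31+24+8+17 = 106
Fern → Pine → Quarry → Dale → Fenby → Willow → Fern: 14+12+31+28+8+23 = 116
Fern → Pine → Quarry → Fenby → Willow → Dale → Fern: 14+12+15+8+24+33 = 106
Fern → Pine → Quarry → Fenby → Dale → Willow → Fern: 14+12+15+28+24+23 = 116
Fern → Pine → Willow → Quarry → Dale → Fenby → Fern: 14+15+21+31+28+17 = 126
Fern → Pine → Willow → Quarry → Fenby → Dale → Fern: 14+15+21+15+28+33 = 126
Fern → Pine → Willow → Dale → Quarry → Fenby → Fern: 14+15+24+31+15+17 = 116
Fern → Pine → Willow → Dale → Fenby → Quarry → Fern: 14+15+24+28+15+2 = 98
Fern → Pine → Willow → Fenby → Quarry → Dale → Fern: 14+15+8+15+31+33 = 116
Fern → Pine → Willow → Fenby → Dale → Quarry → Fern: 14+15+8+28+31+2 = 98
Fern → Pine → Dale → Quarry → Willow → Fenby → Fern: 14+19+31+21+8+17 = 110
Fern → Pine → Dale → Quarry → Fenby → Willow → Fern: 14+19+31+15+8+23 = 110
… (46 more)
Fern → Pine → Dale → Willow → Fenby → Quarry → Fern: 14+19+24+8+15+2 = 82  ← best
The minimum is 82.
One optimal route: Fern → Pine → Dale → Willow → Fenby → Quarry → Fern (or its reverse).

Minimum total distance: 82 km.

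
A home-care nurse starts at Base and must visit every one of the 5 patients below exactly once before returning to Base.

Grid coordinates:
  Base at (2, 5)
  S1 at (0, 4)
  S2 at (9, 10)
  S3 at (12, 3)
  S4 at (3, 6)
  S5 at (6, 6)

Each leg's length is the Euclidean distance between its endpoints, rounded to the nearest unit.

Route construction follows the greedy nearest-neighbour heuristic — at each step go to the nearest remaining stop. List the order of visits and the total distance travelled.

Nearest-neighbour total = 31; route Base → S4 → S5 → S2 → S3 → S1 → Base.

At Base the remaining stops are S4 1, S1 2, S5 4, S2 9, S3 10; go to S4.
At S4 the remaining stops are S5 3, S1 4, S2 7, S3 9; go to S5.
At S5 the remaining stops are S2 5, S1 6, S3 7; go to S2.
At S2 the remaining stops are S3 8, S1 11; go to S3.
At S3 the remaining stops are S1 12; go to S1.
Return S1→Base: 2.
Total = 1 + 3 + 5 + 8 + 12 + 2 = 31.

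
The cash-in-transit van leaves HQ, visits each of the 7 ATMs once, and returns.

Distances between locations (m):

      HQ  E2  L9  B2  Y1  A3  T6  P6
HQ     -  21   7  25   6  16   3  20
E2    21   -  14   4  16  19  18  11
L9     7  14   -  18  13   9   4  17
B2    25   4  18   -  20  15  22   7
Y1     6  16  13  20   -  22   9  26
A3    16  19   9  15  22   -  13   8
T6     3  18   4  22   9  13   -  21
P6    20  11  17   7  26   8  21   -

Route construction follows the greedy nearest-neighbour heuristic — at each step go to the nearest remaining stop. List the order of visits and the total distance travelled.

57 m along HQ → T6 → L9 → A3 → P6 → B2 → E2 → Y1 → HQ.

From HQ: distances to unvisited — T6=3, Y1=6, L9=7, A3=16, P6=20, E2=21, B2=25. Nearest is T6 (3).
From T6: distances to unvisited — L9=4, Y1=9, A3=13, E2=18, P6=21, B2=22. Nearest is L9 (4).
From L9: distances to unvisited — A3=9, Y1=13, E2=14, P6=17, B2=18. Nearest is A3 (9).
From A3: distances to unvisited — P6=8, B2=15, E2=19, Y1=22. Nearest is P6 (8).
From P6: distances to unvisited — B2=7, E2=11, Y1=26. Nearest is B2 (7).
From B2: distances to unvisited — E2=4, Y1=20. Nearest is E2 (4).
From E2: distances to unvisited — Y1=16. Nearest is Y1 (16).
Return Y1→HQ: 6.
Total = 3 + 4 + 9 + 8 + 7 + 4 + 16 + 6 = 57.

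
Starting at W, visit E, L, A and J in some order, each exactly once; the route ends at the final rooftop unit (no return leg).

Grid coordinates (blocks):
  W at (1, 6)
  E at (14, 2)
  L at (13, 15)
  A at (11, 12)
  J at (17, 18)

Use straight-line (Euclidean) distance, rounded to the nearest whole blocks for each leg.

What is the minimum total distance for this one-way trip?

There are 4! = 24 possible orderings.
W → E → L → A → J: 14+13+4+8 = 39
W → E → L → J → A: 14+13+5+8 = 40
W → E → A → L → J: 14+10+4+5 = 33
W → E → A → J → L: 14+10+8+5 = 37
W → E → J → L → A: 14+16+5+4 = 39
W → E → J → A → L: 14+16+8+4 = 42
W → L → E → A → J: 15+13+10+8 = 46
W → L → E → J → A: 15+13+16+8 = 52
W → L → A → E → J: 15+4+10+16 = 45
W → L → A → J → E: 15+4+8+16 = 43
W → L → J → E → A: 15+5+16+10 = 46
W → L → J → A → E: 15+5+8+10 = 38
W → A → E → L → J: 12+10+13+5 = 40
W → A → E → J → L: 12+10+16+5 = 43
… (10 more)
The minimum is 33.
One shortest path: W → E → A → L → J.

Shortest open route: 33 blocks.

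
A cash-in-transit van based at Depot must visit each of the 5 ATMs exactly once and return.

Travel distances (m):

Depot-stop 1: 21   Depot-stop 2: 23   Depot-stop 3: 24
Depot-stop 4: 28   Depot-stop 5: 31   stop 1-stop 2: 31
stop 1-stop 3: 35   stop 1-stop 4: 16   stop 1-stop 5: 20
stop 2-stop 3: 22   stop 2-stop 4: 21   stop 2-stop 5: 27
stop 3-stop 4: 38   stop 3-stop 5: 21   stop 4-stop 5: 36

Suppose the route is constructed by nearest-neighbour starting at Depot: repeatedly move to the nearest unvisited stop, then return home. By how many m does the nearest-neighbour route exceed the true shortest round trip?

From Depot: stop 1=21, stop 2=23, stop 3=24, stop 4=28, stop 5=31 → choose stop 1 (21).
From stop 1: stop 4=16, stop 5=20, stop 2=31, stop 3=35 → choose stop 4 (16).
From stop 4: stop 2=21, stop 5=36, stop 3=38 → choose stop 2 (21).
From stop 2: stop 3=22, stop 5=27 → choose stop 3 (22).
From stop 3: stop 5=21 → choose stop 5 (21).
NN route Depot → stop 1 → stop 4 → stop 2 → stop 3 → stop 5 → Depot costs 132.
Optimal: Depot → stop 2 → stop 4 → stop 1 → stop 5 → stop 3 → Depot costs 125 (by enumerating all 60 distinct tours).
Excess = 132 − 125 = 7.

7 m longer than the optimal tour.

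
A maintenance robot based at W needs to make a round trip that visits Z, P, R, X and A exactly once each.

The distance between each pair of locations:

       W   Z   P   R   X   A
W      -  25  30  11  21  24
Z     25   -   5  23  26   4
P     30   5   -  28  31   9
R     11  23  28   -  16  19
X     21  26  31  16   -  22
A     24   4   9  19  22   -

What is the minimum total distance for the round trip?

W → Z → P → R → X → A → W: 25+5+28+16+22+24 = 120
W → Z → P → R → A → X → W: 25+5+28+19+22+21 = 120
W → Z → P → X → R → A → W: 25+5+31+16+19+24 = 120
W → Z → P → X → A → R → W: 25+5+31+22+19+11 = 113
W → Z → P → A → R → X → W: 25+5+9+19+16+21 = 95
W → Z → P → A → X → R → W: 25+5+9+22+16+11 = 88
W → Z → R → P → X → A → W: 25+23+28+31+22+24 = 153
W → Z → R → P → A → X → W: 25+23+28+9+22+21 = 128
W → Z → R → X → P → A → W: 25+23+16+31+9+24 = 128
W → Z → R → X → A → P → W: 25+23+16+22+9+30 = 125
W → Z → R → A → P → X → W: 25+23+19+9+31+21 = 128
W → Z → R → A → X → P → W: 25+23+19+22+31+30 = 150
W → Z → X → P → R → A → W: 25+26+31+28+19+24 = 153
W → Z → X → P → A → R → W: 25+26+31+9+19+11 = 121
… (46 more)
The minimum is 88.
One optimal route: W → Z → P → A → X → R → W (or its reverse).

Minimum total distance: 88.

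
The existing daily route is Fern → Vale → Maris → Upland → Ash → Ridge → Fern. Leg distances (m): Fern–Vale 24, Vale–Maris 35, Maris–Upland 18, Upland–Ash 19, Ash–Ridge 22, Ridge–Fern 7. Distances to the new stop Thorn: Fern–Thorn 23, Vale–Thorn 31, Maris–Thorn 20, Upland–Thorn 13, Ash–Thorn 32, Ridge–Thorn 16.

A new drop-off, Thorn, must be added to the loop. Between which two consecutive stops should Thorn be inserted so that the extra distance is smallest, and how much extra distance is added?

+15 m — insert Thorn between Maris and Upland.

Insertion cost between consecutive stops i–j is d(i,Thorn) + d(Thorn,j) − d(i,j):
  between Fern and Vale: 23 + 31 − 24 = 30
  between Vale and Maris: 31 + 20 − 35 = 16
  between Maris and Upland: 20 + 13 − 18 = 15
  between Upland and Ash: 13 + 32 − 19 = 26
  between Ash and Ridge: 32 + 16 − 22 = 26
  between Ridge and Fern: 16 + 23 − 7 = 32
Cheapest insertion is between Maris and Upland, adding 15.
New total = 125 + 15 = 140.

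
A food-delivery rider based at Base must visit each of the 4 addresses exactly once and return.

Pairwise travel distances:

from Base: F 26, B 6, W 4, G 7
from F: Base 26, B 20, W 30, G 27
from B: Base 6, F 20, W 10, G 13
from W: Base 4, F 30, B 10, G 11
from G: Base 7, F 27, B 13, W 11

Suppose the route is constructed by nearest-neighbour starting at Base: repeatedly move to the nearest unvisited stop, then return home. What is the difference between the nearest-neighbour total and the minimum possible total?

Base: W=4, B=6, G=7, F=26 ⇒ W
W: B=10, G=11, F=30 ⇒ B
B: G=13, F=20 ⇒ G
G: F=27 ⇒ F
NN route Base → W → B → G → F → Base costs 80.
Optimal: Base → B → F → G → W → Base costs 68 (by enumerating all 12 distinct tours).
Excess = 80 − 68 = 12.

12 longer than the optimal tour.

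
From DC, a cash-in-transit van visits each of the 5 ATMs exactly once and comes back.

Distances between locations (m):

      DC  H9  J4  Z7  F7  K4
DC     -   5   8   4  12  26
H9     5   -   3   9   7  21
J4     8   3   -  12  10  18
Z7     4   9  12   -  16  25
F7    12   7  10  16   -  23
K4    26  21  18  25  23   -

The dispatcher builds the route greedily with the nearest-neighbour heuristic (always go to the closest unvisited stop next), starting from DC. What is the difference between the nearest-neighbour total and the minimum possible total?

DC: Z7=4, H9=5, J4=8, F7=12, K4=26 ⇒ Z7
Z7: H9=9, J4=12, F7=16, K4=25 ⇒ H9
H9: J4=3, F7=7, K4=21 ⇒ J4
J4: F7=10, K4=18 ⇒ F7
F7: K4=23 ⇒ K4
NN route DC → Z7 → H9 → J4 → F7 → K4 → DC costs 75.
Optimal: DC → H9 → J4 → K4 → F7 → Z7 → DC costs 69 (by enumerating all 60 distinct tours).
Excess = 75 − 69 = 6.

6 m longer than the optimal tour.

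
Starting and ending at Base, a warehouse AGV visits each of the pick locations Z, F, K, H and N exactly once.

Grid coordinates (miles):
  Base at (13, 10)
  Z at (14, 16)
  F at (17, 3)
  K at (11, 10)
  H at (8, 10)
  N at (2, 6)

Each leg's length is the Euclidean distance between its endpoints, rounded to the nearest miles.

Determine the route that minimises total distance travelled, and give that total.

Minimum total distance: 46 miles.

With 5 stops there are 5!/2 = 60 distinct round trips (a route and its reverse cost the same).
Base - Z - F - K - H - N - Base: 6+13+9+3+7+12 = 50
Base - Z - F - K - N - H - Base: 6+13+9+10+7+5 = 50
Base - Z - F - H - K - N - Base: 6+13+11+3+10+12 = 55
Base - Z - F - H - N - K - Base: 6+13+11+7+10+2 = 49
Base - Z - F - N - K - H - Base: 6+13+15+10+3+5 = 52
Base - Z - F - N - H - K - Base: 6+13+15+7+3+2 = 46
Base - Z - K - F - H - N - Base: 6+7+9+11+7+12 = 52
Base - Z - K - F - N - H - Base: 6+7+9+15+7+5 = 49
Base - Z - K - H - F - N - Base: 6+7+3+11+15+12 = 54
Base - Z - K - H - N - F - Base: 6+7+3+7+15+8 = 46
Base - Z - K - N - F - H - Base: 6+7+10+15+11+5 = 54
Base - Z - K - N - H - F - Base: 6+7+10+7+11+8 = 49
Base - Z - H - F - K - N - Base: 6+8+11+9+10+12 = 56
Base - Z - H - F - N - K - Base: 6+8+11+15+10+2 = 52
… (46 more)
The minimum is 46.
One optimal route: Base → Z → F → N → H → K → Base (or its reverse).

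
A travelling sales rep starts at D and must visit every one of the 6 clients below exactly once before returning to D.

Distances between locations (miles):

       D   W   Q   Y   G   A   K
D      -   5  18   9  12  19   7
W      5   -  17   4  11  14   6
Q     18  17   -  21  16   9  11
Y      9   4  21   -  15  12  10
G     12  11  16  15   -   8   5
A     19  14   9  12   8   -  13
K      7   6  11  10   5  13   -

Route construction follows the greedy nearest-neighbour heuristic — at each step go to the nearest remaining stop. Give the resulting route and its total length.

Nearest-neighbour total = 59 miles; route D → W → Y → K → G → A → Q → D.

D → [W:5 / K:7 / Y:9 / G:12 / Q:18 / A:19] → W (5)
W → [Y:4 / K:6 / G:11 / A:14 / Q:17] → Y (4)
Y → [K:10 / A:12 / G:15 / Q:21] → K (10)
K → [G:5 / Q:11 / A:13] → G (5)
G → [A:8 / Q:16] → A (8)
A → [Q:9] → Q (9)
Return Q→D: 18.
Total = 5 + 4 + 10 + 5 + 8 + 9 + 18 = 59.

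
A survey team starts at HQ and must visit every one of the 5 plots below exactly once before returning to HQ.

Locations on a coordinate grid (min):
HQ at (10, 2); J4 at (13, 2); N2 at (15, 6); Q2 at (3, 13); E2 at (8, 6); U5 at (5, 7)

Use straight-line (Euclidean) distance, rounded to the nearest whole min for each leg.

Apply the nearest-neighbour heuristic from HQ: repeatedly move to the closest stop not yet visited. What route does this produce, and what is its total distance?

Nearest-neighbour total = 36 min; route HQ → J4 → N2 → E2 → U5 → Q2 → HQ.

At HQ the remaining stops are J4 3, E2 4, N2 6, U5 7, Q2 13; go to J4.
At J4 the remaining stops are N2 4, E2 6, U5 9, Q2 15; go to N2.
At N2 the remaining stops are E2 7, U5 10, Q2 14; go to E2.
At E2 the remaining stops are U5 3, Q2 9; go to U5.
At U5 the remaining stops are Q2 6; go to Q2.
Return Q2→HQ: 13.
Total = 3 + 4 + 7 + 3 + 6 + 13 = 36.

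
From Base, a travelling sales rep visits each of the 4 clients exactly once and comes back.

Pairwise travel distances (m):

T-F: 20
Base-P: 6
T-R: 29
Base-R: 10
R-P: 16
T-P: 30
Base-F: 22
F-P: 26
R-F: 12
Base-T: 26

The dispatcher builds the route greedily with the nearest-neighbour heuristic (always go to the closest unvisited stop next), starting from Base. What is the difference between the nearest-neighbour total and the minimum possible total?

Base: P=6, R=10, F=22, T=26 ⇒ P
P: R=16, F=26, T=30 ⇒ R
R: F=12, T=29 ⇒ F
F: T=20 ⇒ T
NN route Base → P → R → F → T → Base costs 80.
Optimal: Base → R → F → T → P → Base costs 78 (by enumerating all 12 distinct tours).
Excess = 80 − 78 = 2.

2 m longer than the optimal tour.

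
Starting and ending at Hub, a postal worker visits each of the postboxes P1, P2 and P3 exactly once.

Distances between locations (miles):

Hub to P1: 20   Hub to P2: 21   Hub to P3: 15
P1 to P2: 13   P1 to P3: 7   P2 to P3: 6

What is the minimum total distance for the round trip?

Hub → P1 → P2 → P3 → Hub: 20+13+6+15 = 54
Hub → P1 → P3 → P2 → Hub: 20+7+6+21 = 54
Hub → P2 → P1 → P3 → Hub: 21+13+7+15 = 56
The minimum is 54.
One optimal route: Hub → P1 → P2 → P3 → Hub (or its reverse).

Minimum total distance: 54 miles.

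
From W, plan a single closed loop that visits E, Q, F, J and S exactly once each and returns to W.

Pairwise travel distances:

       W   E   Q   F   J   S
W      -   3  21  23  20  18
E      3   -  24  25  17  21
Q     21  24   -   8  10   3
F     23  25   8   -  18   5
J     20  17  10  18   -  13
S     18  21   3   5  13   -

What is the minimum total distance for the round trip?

61 — the shortest possible round trip.

There are 60 distinct closed tours to check (reversals are equivalent).
W-E-Q-F-J-S-W: 3+24+8+18+13+18 = 84
W-E-Q-F-S-J-W: 3+24+8+5+13+20 = 73
W-E-Q-J-F-S-W: 3+24+10+18+5+18 = 78
W-E-Q-J-S-F-W: 3+24+10+13+5+23 = 78
W-E-Q-S-F-J-W: 3+24+3+5+18+20 = 73
W-E-Q-S-J-F-W: 3+24+3+13+18+23 = 84
W-E-F-Q-J-S-W: 3+25+8+10+13+18 = 77
W-E-F-Q-S-J-W: 3+25+8+3+13+20 = 72
W-E-F-J-Q-S-W: 3+25+18+10+3+18 = 77
W-E-F-J-S-Q-W: 3+25+18+13+3+21 = 83
W-E-F-S-Q-J-W: 3+25+5+3+10+20 = 66
W-E-F-S-J-Q-W: 3+25+5+13+10+21 = 77
W-E-J-Q-F-S-W: 3+17+10+8+5+18 = 61
W-E-J-Q-S-F-W: 3+17+10+3+5+23 = 61
… (46 more)
The minimum is 61.
One optimal route: W → E → J → Q → F → S → W (or its reverse).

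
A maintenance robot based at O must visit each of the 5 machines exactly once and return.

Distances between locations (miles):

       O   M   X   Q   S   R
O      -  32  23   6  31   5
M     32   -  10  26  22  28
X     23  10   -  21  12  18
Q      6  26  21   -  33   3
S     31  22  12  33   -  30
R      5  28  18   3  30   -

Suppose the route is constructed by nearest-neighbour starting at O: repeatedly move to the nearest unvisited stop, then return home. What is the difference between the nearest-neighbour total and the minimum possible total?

O: R=5, Q=6, X=23, S=31, M=32 ⇒ R
R: Q=3, X=18, M=28, S=30 ⇒ Q
Q: X=21, M=26, S=33 ⇒ X
X: M=10, S=12 ⇒ M
M: S=22 ⇒ S
NN route O → R → Q → X → M → S → O costs 92.
Optimal: O → S → X → M → Q → R → O costs 87 (by enumerating all 60 distinct tours).
Excess = 92 − 87 = 5.

Excess over optimum: 5 miles.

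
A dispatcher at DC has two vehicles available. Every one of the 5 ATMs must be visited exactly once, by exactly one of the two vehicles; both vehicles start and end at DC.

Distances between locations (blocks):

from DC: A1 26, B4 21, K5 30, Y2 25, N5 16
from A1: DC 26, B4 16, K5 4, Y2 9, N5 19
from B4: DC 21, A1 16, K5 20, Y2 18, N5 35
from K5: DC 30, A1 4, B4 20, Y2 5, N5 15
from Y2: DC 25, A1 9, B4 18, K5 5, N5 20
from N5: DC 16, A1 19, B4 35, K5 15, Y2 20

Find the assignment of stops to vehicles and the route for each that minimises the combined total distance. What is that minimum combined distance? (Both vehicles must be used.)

Check every non-empty split of the stops between the two vehicles; for each half take its own optimal tour:
  {A1} + {B4, K5, Y2, N5}: 52 + 75 = 127
  {B4} + {A1, K5, Y2, N5}: 42 + 69 = 111
  {A1, B4} + {K5, Y2, N5}: 63 + 61 = 124
  {K5} + {A1, B4, Y2, N5}: 60 + 82 = 142
  {A1, K5} + {B4, Y2, N5}: 60 + 75 = 135
  {B4, K5} + {A1, Y2, N5}: 71 + 69 = 140
  … (15 splits in total)
  {A1, B4, K5, Y2} + {N5}: 71 + 32 = 103  ← best
Best: vehicle 1 DC → B4 → A1 → K5 → Y2 → DC = 71; vehicle 2 DC → N5 → DC = 32; combined 103.

Minimum combined distance: 103 blocks.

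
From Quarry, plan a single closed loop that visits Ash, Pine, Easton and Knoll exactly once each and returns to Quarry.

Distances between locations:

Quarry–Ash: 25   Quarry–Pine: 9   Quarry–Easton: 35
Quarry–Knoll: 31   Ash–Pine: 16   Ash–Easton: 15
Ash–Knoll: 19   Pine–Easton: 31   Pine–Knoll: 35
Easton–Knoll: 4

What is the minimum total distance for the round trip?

With 4 stops there are 4!/2 = 12 distinct round trips (a route and its reverse cost the same).
Quarry→Ash→Pine→Easton→Knoll→Quarry: 25+16+31+4+31 = 107
Quarry→Ash→Pine→Knoll→Easton→Quarry: 25+16+35+4+35 = 115
Quarry→Ash→Easton→Pine→Knoll→Quarry: 25+15+31+35+31 = 137
Quarry→Ash→Easton→Knoll→Pine→Quarry: 25+15+4+35+9 = 88
Quarry→Ash→Knoll→Pine→Easton→Quarry: 25+19+35+31+35 = 145
Quarry→Ash→Knoll→Easton→Pine→Quarry: 25+19+4+31+9 = 88
Quarry→Pine→Ash→Easton→Knoll→Quarry: 9+16+15+4+31 = 75
Quarry→Pine→Ash→Knoll→Easton→Quarry: 9+16+19+4+35 = 83
Quarry→Pine→Easton→Ash→Knoll→Quarry: 9+31+15+19+31 = 105
Quarry→Pine→Knoll→Ash→Easton→Quarry: 9+35+19+15+35 = 113
Quarry→Easton→Ash→Pine→Knoll→Quarry: 35+15+16+35+31 = 132
Quarry→Easton→Pine→Ash→Knoll→Quarry: 35+31+16+19+31 = 132
The minimum is 75.
One optimal route: Quarry → Pine → Ash → Easton → Knoll → Quarry (or its reverse).

Shortest round trip = 75.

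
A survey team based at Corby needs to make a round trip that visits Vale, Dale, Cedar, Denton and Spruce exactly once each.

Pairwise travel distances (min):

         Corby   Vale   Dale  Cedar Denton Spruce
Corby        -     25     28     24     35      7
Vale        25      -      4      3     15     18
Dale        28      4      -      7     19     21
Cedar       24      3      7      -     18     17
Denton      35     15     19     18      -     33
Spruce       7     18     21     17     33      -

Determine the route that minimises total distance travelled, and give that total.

Corby→Vale→Dale→Cedar→Denton→Spruce→Corby: 25+4+7+18+33+7 = 94
Corby→Vale→Dale→Cedar→Spruce→Denton→Corby: 25+4+7+17+33+35 = 121
Corby→Vale→Dale→Denton→Cedar→Spruce→Corby: 25+4+19+18+17+7 = 90
Corby→Vale→Dale→Denton→Spruce→Cedar→Corby: 25+4+19+33+17+24 = 122
Corby→Vale→Dale→Spruce→Cedar→Denton→Corby: 25+4+21+17+18+35 = 120
Corby→Vale→Dale→Spruce→Denton→Cedar→Corby: 25+4+21+33+18+24 = 125
Corby→Vale→Cedar→Dale→Denton→Spruce→Corby: 25+3+7+19+33+7 = 94
Corby→Vale→Cedar→Dale→Spruce→Denton→Corby: 25+3+7+21+33+35 = 124
Corby→Vale→Cedar→Denton→Dale→Spruce→Corby: 25+3+18+19+21+7 = 93
Corby→Vale→Cedar→Denton→Spruce→Dale→Corby: 25+3+18+33+21+28 = 128
Corby→Vale→Cedar→Spruce→Dale→Denton→Corby: 25+3+17+21+19+35 = 120
Corby→Vale→Cedar→Spruce→Denton→Dale→Corby: 25+3+17+33+19+28 = 125
Corby→Vale→Denton→Dale→Cedar→Spruce→Corby: 25+15+19+7+17+7 = 90
Corby→Vale→Denton→Dale→Spruce→Cedar→Corby: 25+15+19+21+17+24 = 121
… (46 more)
Corby→Denton→Vale→Dale→Cedar→Spruce→Corby: 35+15+4+7+17+7 = 85  ← best
The minimum is 85.
One optimal route: Corby → Denton → Vale → Dale → Cedar → Spruce → Corby (or its reverse).

Minimum total distance: 85 min.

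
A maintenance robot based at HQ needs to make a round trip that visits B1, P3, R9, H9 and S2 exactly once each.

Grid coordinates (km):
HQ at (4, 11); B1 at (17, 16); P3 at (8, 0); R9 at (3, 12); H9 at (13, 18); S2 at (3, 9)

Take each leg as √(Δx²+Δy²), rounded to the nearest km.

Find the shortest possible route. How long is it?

Minimum total distance: 47 km.

With 5 stops there are 5!/2 = 60 distinct round trips (a route and its reverse cost the same).
HQ→B1→P3→R9→H9→S2→HQ: 14+18+13+12+13+2 = 72
HQ→B1→P3→R9→S2→H9→HQ: 14+18+13+3+13+11 = 72
HQ→B1→P3→H9→R9→S2→HQ: 14+18+19+12+3+2 = 68
HQ→B1→P3→H9→S2→R9→HQ: 14+18+19+13+3+1 = 68
HQ→B1→P3→S2→R9→H9→HQ: 14+18+10+3+12+11 = 68
HQ→B1→P3→S2→H9→R9→HQ: 14+18+10+13+12+1 = 68
HQ→B1→R9→P3→H9→S2→HQ: 14+15+13+19+13+2 = 76
HQ→B1→R9→P3→S2→H9→HQ: 14+15+13+10+13+11 = 76
HQ→B1→R9→H9→P3→S2→HQ: 14+15+12+19+10+2 = 72
HQ→B1→R9→H9→S2→P3→HQ: 14+15+12+13+10+12 = 76
HQ→B1→R9→S2→P3→H9→HQ: 14+15+3+10+19+11 = 72
HQ→B1→R9→S2→H9→P3→HQ: 14+15+3+13+19+12 = 76
HQ→B1→H9→P3→R9→S2→HQ: 14+4+19+13+3+2 = 55
HQ→B1→H9→P3→S2→R9→HQ: 14+4+19+10+3+1 = 51
… (46 more)
HQ→R9→H9→B1→P3→S2→HQ: 1+12+4+18+10+2 = 47  ← best
The minimum is 47.
One optimal route: HQ → R9 → H9 → B1 → P3 → S2 → HQ (or its reverse).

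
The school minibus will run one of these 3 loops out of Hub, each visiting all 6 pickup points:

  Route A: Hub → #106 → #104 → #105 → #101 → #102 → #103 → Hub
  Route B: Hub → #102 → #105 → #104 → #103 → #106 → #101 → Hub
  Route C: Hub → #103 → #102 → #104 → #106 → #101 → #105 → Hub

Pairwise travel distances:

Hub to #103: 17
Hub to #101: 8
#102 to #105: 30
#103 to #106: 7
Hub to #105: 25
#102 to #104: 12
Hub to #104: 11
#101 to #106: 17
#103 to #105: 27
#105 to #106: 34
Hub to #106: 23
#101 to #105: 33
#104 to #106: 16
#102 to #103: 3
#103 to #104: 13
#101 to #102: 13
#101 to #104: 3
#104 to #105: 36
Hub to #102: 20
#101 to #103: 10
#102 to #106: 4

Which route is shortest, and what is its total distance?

Route A: 23 + 16 + 36 + 33 + 13 + 3 + 17 = 141
Route B: 20 + 30 + 36 + 13 + 7 + 17 + 8 = 131
Route C: 17 + 3 + 12 + 16 + 17 + 33 + 25 = 123

Shortest is Route C, total 123.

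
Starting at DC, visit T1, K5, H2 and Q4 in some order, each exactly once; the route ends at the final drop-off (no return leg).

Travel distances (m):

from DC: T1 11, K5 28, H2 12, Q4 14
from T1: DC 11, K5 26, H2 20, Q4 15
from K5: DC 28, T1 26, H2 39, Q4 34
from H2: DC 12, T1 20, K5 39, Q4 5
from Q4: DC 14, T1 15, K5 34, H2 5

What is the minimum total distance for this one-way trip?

There are 4! = 24 possible orderings.
DC - T1 - K5 - H2 - Q4: 11+26+39+5 = 81
DC - T1 - K5 - Q4 - H2: 11+26+34+5 = 76
DC - T1 - H2 - K5 - Q4: 11+20+39+34 = 104
DC - T1 - H2 - Q4 - K5: 11+20+5+34 = 70
DC - T1 - Q4 - K5 - H2: 11+15+34+39 = 99
DC - T1 - Q4 - H2 - K5: 11+15+5+39 = 70
DC - K5 - T1 - H2 - Q4: 28+26+20+5 = 79
DC - K5 - T1 - Q4 - H2: 28+26+15+5 = 74
DC - K5 - H2 - T1 - Q4: 28+39+20+15 = 102
DC - K5 - H2 - Q4 - T1: 28+39+5+15 = 87
DC - K5 - Q4 - T1 - H2: 28+34+15+20 = 97
DC - K5 - Q4 - H2 - T1: 28+34+5+20 = 87
DC - H2 - T1 - K5 - Q4: 12+20+26+34 = 92
DC - H2 - T1 - Q4 - K5: 12+20+15+34 = 81
… (10 more)
DC - H2 - Q4 - T1 - K5: 12+5+15+26 = 58  ← best
The minimum is 58.
One shortest path: DC → H2 → Q4 → T1 → K5.

Shortest open route: 58 m.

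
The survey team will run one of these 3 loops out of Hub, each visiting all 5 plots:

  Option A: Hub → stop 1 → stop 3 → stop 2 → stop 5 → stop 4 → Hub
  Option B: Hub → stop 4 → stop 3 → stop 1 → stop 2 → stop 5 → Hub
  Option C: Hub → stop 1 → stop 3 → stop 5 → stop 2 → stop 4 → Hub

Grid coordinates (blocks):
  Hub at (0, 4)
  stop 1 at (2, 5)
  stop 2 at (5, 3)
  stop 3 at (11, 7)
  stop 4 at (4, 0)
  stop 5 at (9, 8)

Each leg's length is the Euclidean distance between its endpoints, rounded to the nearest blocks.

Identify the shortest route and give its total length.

Shortest is Option C, total 28 blocks.

Option A: 2 + 9 + 7 + 6 + 9 + 6 = 39
Option B: 6 + 10 + 9 + 4 + 6 + 10 = 45
Option C: 2 + 9 + 2 + 6 + 3 + 6 = 28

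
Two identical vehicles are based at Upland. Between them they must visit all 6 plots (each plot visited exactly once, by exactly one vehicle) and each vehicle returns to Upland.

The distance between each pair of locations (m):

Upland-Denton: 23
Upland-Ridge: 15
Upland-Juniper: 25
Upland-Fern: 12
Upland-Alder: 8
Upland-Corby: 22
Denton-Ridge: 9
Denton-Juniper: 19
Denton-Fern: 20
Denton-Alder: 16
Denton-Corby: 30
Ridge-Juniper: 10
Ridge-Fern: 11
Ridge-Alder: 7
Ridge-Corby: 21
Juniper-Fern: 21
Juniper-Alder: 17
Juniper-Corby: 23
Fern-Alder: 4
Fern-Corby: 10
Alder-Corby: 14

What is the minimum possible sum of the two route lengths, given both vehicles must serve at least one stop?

Try each way of splitting the stops between the two vehicles (each non-empty) and, for each split, find the best tour for each vehicle:
  {Denton} + {Ridge, Juniper, Fern, Alder, Corby}: 46 + 70 = 116
  {Ridge} + {Denton, Juniper, Fern, Alder, Corby}: 30 + 87 = 117
  {Denton, Ridge} + {Juniper, Fern, Alder, Corby}: 47 + 70 = 117
  {Juniper} + {Denton, Ridge, Fern, Alder, Corby}: 50 + 75 = 125
  {Denton, Juniper} + {Ridge, Fern, Alder, Corby}: 67 + 58 = 125
  {Ridge, Juniper} + {Denton, Fern, Alder, Corby}: 50 + 75 = 125
  … (31 splits in total)
  {Alder} + {Denton, Ridge, Juniper, Fern, Corby}: 16 + 87 = 103  ← best
Best: vehicle 1 Upland → Alder → Upland = 16; vehicle 2 Upland → Denton → Ridge → Juniper → Corby → Fern → Upland = 87; combined 103.

Minimum combined distance: 103 m.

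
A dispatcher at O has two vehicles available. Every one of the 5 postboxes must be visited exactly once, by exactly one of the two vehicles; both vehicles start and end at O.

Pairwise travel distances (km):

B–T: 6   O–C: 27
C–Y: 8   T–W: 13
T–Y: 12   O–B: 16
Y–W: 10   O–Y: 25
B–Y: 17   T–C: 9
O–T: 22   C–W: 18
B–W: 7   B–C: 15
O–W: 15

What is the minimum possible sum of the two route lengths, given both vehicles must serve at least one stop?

94 km — the smallest possible combined total.

Check every non-empty split of the stops between the two vehicles; for each half take its own optimal tour:
  {B} + {T, C, Y, W}: 32 + 64 = 96
  {T} + {B, C, Y, W}: 44 + 64 = 108
  {B, T} + {C, Y, W}: 44 + 60 = 104
  {C} + {B, T, Y, W}: 54 + 59 = 113
  {B, C} + {T, Y, W}: 58 + 59 = 117
  {T, C} + {B, Y, W}: 58 + 58 = 116
  … (15 splits in total)
  {B, T, C, Y} + {W}: 64 + 30 = 94  ← best
Best: vehicle 1 O → B → T → C → Y → O = 64; vehicle 2 O → W → O = 30; combined 94.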